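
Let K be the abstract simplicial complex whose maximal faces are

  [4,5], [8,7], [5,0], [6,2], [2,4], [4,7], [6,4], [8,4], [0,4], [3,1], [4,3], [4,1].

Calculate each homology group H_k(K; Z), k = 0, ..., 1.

H_0 ≅ Z,  H_1 ≅ Z^4.

Fix the vertex order 0 < 1 < 2 < 3 < 4 < 5 < 6 < 7 < 8 and write every simplex with vertices in increasing order. Then dim K = 1 and the simplices of K are:

  0-simplices (9): [0], [1], [2], [3], [4], [5], [6], [7], [8]
  1-simplices (12): [0,4], [0,5], [1,3], [1,4], [2,4], [2,6], [3,4], [4,5], [4,6], [4,7], [4,8], [7,8]

Hence C_0 ≅ Z^9, C_1 ≅ Z^12.

The boundary map ∂_1: C_1 → C_0 is given by ∂[p,q] = [q] − [p]. For instance
  ∂[0,4] = [4] − [0].
As a 9×12 matrix over Z this has rank 8, with invariant factors (1,1,1,1,1,1,1,1).

From H_k ≅ ker(∂_k) / im(∂_{k+1}) we obtain:

  H_0: rank C_0 − rank ∂_1 = 9 − 8 = 1, and the invariant factors of ∂_1 are all 1, so H_0 = Z.
  H_1: rank ker ∂_1 − rank ∂_2 = (12 − 8) − 0 = 4, and there is no ∂_2, so H_1 = Z^4.

As a check, the Euler characteristic is 9 − 12 = -3, which agrees with 1 − 4 = -3.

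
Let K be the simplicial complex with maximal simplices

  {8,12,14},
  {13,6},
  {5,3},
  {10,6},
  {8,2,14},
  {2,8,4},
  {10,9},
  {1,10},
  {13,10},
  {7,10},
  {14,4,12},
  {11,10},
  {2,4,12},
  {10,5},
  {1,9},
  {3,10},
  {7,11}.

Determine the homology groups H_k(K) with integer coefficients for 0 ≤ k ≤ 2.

H_0 = Z^2,  H_1 = Z^5,  H_2 = 0.

Fix the vertex order 1 < 2 < 3 < 4 < 5 < 6 < 7 < 8 < 9 < 10 < 11 < 12 < 13 < 14 and write every simplex with vertices in increasing order. Then dim K = 2 and the simplices of K are:

  0-simplices (14): [1], [2], [3], [4], [5], [6], [7], [8], [9], [10], [11], [12], [13], [14]
  1-simplices (22): (22 of them)
  2-simplices (5): [2,4,8], [2,4,12], [2,8,14], [4,12,14], [8,12,14]

Hence C_0 ≅ Z^14, C_1 ≅ Z^22, C_2 ≅ Z^5.

∂_1: C_1 → C_0 sends each edge [p,q] (with p < q) to q − p. For instance
  ∂[3,10] = [10] − [3].
This gives a 14×22 integer matrix of rank 12; reducing to Smith normal form yields diagonal entries (1,1,1,1,1,1,1,1,1,1,1,1).

∂_2: C_2 → C_1 sends each 2-simplex [p,q,r] to [q,r] − [p,r] + [p,q]. For instance
  ∂[2,4,8] = [4,8] − [2,8] + [2,4],
  ∂[4,12,14] = [12,14] − [4,14] + [4,12].
The resulting 22×5 matrix has rank 5, and its Smith normal form has invariant factors (1,1,1,1,1).

Reading off H_k = ker ∂_k / im ∂_{k+1}:

  H_0: rank C_0 − rank ∂_1 = 14 − 12 = 2, and the invariant factors of ∂_1 are all 1, so H_0 = Z^2.
  H_1: rank ker ∂_1 − rank ∂_2 = (22 − 12) − 5 = 5, and the invariant factors of ∂_2 are all 1, so H_1 = Z^5.
  H_2: rank ker ∂_2 − rank ∂_3 = (5 − 5) − 0 = 0, and there is no ∂_3, so H_2 = 0.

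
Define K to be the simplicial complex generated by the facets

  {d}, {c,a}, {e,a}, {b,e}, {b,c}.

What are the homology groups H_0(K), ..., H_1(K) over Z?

H_0 = Z^2,  H_1 = Z.

Fix the vertex order a < b < c < d < e and write every simplex with vertices in increasing order. Then dim K = 1 and the simplices of K are:

  0-simplices (5): a, b, c, d, e
  1-simplices (4): ac, ae, bc, be

so the chain groups are C_0 ≅ Z^5, C_1 ≅ Z^4.

∂_1: C_1 → C_0 is given by ∂[p,q] = [q] − [p].
As a 5×4 matrix over Z this has rank 3, with invariant factors (1,1,1).

Computing H_k = (kernel of ∂_k) / (image of ∂_{k+1}):

  H_0: rank C_0 − rank ∂_1 = 5 − 3 = 2, and the invariant factors of ∂_1 are all 1, so H_0 = Z^2.
  H_1: rank ker ∂_1 − rank ∂_2 = (4 − 3) − 0 = 1, and there is no ∂_2, so H_1 = Z.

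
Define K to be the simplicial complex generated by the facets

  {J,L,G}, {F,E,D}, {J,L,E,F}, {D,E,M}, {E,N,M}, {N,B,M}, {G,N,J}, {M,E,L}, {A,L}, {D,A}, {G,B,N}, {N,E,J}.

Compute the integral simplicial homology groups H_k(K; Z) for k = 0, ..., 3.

We work with the vertex ordering A < B < D < E < F < G < J < L < M < N. The simplices of K, each written with vertices in increasing order, are:

  0-simplices (10): A, B, D, E, F, G, J, L, M, N
  1-simplices (22): AD, AL, BG, BM, BN, DE, DF, DM, EF, EJ, EL, EM, EN, FJ, FL, GJ, GL, GN, JL, JN, LM, MN
  2-simplices (13): BGN, BMN, DEF, DEM, EFJ, EFL, EJL, EJN, ELM, EMN, FJL, GJL, GJN
  3-simplices (1): EFJL

so the chain groups are C_0 ≅ Z^10, C_1 ≅ Z^22, C_2 ≅ Z^13, C_3 ≅ Z^1.

Boundary ∂_1: C_1 → C_0 sends each edge [p,q] (with p < q) to q − p. For instance
  ∂BN = N − B.
As a 10×22 matrix over Z this has rank 9, with invariant factors (1,1,1,1,1,1,1,1,1).

Boundary ∂_2: C_2 → C_1 acts by ∂[p,q,r] = [q,r] − [p,r] + [p,q]. For instance
  ∂EFL = FL − EL + EF,
  ∂EFJ = FJ − EJ + EF.
This gives a 22×13 integer matrix of rank 12; reducing to Smith normal form yields diagonal entries (1,1,1,1,1,1,1,1,1,1,1,1).

Boundary ∂_3: C_3 → C_2 sends each 3-simplex σ to the alternating sum Σ_i (−1)^i (σ with its i-th vertex removed). For instance
  ∂EFJL = FJL − EJL + EFL − EFJ.
The 13×1 boundary matrix has rank 1 and Smith normal form diag(1).

From H_k ≅ ker(∂_k) / im(∂_{k+1}) we obtain:

  H_0: rank C_0 − rank ∂_1 = 10 − 9 = 1, and the invariant factors of ∂_1 are all 1, so H_0 ≅ Z.
  H_1: rank ker ∂_1 − rank ∂_2 = (22 − 9) − 12 = 1, and the invariant factors of ∂_2 are all 1, so H_1 ≅ Z.
  H_2: rank ker ∂_2 − rank ∂_3 = (13 − 12) − 1 = 0, and the invariant factors of ∂_3 are all 1, so H_2 ≅ 0.
  H_3: rank ker ∂_3 − rank ∂_4 = (1 − 1) − 0 = 0, and there is no ∂_4, so H_3 ≅ 0.

As a check, the Euler characteristic is 10 − 22 + 13 − 1 = 0, which agrees with 1 − 1 + 0 − 0 = 0.

H_0 ≅ Z,  H_1 ≅ Z,  H_2 = 0,  H_3 = 0.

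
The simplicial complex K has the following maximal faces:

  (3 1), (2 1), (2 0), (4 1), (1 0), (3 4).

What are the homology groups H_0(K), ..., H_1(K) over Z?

H_0 = Z,  H_1 = Z^2.

K has 5 vertices, 6 edges.
rank ∂_0 = 0, rank ∂_1 = 4 ⇒ b_0 = 5 − 0 − 4 = 1; all invariant factors of ∂_1 are 1 so no torsion. So H_0 = Z.
rank ∂_1 = 4, rank ∂_2 = 0 ⇒ b_1 = 6 − 4 − 0 = 2. So H_1 = Z^2.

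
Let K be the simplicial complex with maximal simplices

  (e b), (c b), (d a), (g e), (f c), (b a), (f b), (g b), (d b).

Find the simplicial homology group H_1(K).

We work with the vertex ordering a < b < c < d < e < f < g. The simplices of K, each written with vertices in increasing order, are:

  0-simplices (7): a, b, c, d, e, f, g
  1-simplices (9): ab, ad, bc, bd, be, bf, bg, cf, eg

Hence C_0 ≅ Z^7, C_1 ≅ Z^9.

The boundary map ∂_1: C_1 → C_0 maps an edge to its endpoints' difference, ∂[p,q] = q − p.
The 7×9 boundary matrix has rank 6 and Smith normal form diag(1,1,1,1,1,1).

Computing H_k = (kernel of ∂_k) / (image of ∂_{k+1}):

  H_1: rank ker ∂_1 − rank ∂_2 = (9 − 6) − 0 = 3, and there is no ∂_2, so H_1 = Z^3.

(K is a triangulation of a wedge of 3 circles.)

H_1 = Z^3.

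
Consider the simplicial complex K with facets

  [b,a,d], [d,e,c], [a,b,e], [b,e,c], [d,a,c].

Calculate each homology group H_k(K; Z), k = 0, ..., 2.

H_0 = Z,  H_1 = Z,  H_2 = 0.

Fix the vertex order a < b < c < d < e and write every simplex with vertices in increasing order. Then dim K = 2 and the simplices of K are:

  0-simplices (5): a, b, c, d, e
  1-simplices (10): ab, ac, ad, ae, bc, bd, be, cd, ce, de
  2-simplices (5): abd, abe, acd, bce, cde

Hence C_0 ≅ Z^5, C_1 ≅ Z^10, C_2 ≅ Z^5.

The boundary map ∂_1: C_1 → C_0 maps an edge to its endpoints' difference, ∂[p,q] = q − p. For instance
  ∂ac = c − a.
As a 5×10 matrix over Z this has rank 4, with invariant factors (1,1,1,1).

∂_2: C_2 → C_1 sends each 2-simplex [p,q,r] to [q,r] − [p,r] + [p,q]. For instance
  ∂bce = ce − be + bc,
  ∂acd = cd − ad + ac.
The resulting 10×5 matrix has rank 5, and its Smith normal form has invariant factors (1,1,1,1,1).

Now H_k = ker ∂_k / im ∂_{k+1}, so:

  H_0: rank C_0 − rank ∂_1 = 5 − 4 = 1, and the invariant factors of ∂_1 are all 1, so H_0 = Z.
  H_1: rank ker ∂_1 − rank ∂_2 = (10 − 4) − 5 = 1, and the invariant factors of ∂_2 are all 1, so H_1 = Z.
  H_2: rank ker ∂_2 − rank ∂_3 = (5 − 5) − 0 = 0, and there is no ∂_3, so H_2 = 0.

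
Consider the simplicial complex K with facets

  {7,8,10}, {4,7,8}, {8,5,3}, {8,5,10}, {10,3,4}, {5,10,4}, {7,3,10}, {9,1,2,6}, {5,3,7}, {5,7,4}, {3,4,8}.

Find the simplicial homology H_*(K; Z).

Fix the vertex order 1 < 2 < 3 < 4 < 5 < 6 < 7 < 8 < 9 < 10 and write every simplex with vertices in increasing order. Then dim K = 3 and the simplices of K are:

  0-simplices (10): [1], [2], [3], [4], [5], [6], [7], [8], [9], [10]
  1-simplices (21): [1,2], [1,6], [1,9], [2,6], [2,9], [3,4], [3,5], [3,7], [3,8], [3,10], [4,5], [4,7], [4,8], [4,10], [5,7], [5,8], [5,10], [6,9], [7,8], [7,10], [8,10]
  2-simplices (14): [1,2,6], [1,2,9], [1,6,9], [2,6,9], [3,4,8], [3,4,10], [3,5,7], [3,5,8], [3,7,10], [4,5,7], [4,5,10], [4,7,8], [5,8,10], [7,8,10]
  3-simplices (1): [1,2,6,9]

giving chain groups C_0 ≅ Z^10, C_1 ≅ Z^21, C_2 ≅ Z^14, C_3 ≅ Z^1.

∂_1: C_1 → C_0 sends each edge [p,q] (with p < q) to q − p.
The resulting 10×21 matrix has rank 8, and its Smith normal form has invariant factors (1,1,1,1,1,1,1,1).

Boundary ∂_2: C_2 → C_1 acts by ∂[p,q,r] = [q,r] − [p,r] + [p,q]. For instance
  ∂[3,7,10] = [7,10] − [3,10] + [3,7],
  ∂[3,4,10] = [4,10] − [3,10] + [3,4].
As a 21×14 matrix over Z this has rank 13, with invariant factors (1,1,1,1,1,1,1,1,1,1,1,1,2).

Boundary ∂_3: C_3 → C_2 sends each 3-simplex σ to the alternating sum Σ_i (−1)^i (σ with its i-th vertex removed). For instance
  ∂[1,2,6,9] = [2,6,9] − [1,6,9] + [1,2,9] − [1,2,6].
The resulting 14×1 matrix has rank 1, and its Smith normal form has invariant factors (1).

Now H_k = ker ∂_k / im ∂_{k+1}, so:

  H_0: rank C_0 − rank ∂_1 = 10 − 8 = 2, and the invariant factors of ∂_1 are all 1, so H_0 = Z^2.
  H_1: rank ker ∂_1 − rank ∂_2 = (21 − 8) − 13 = 0, and ∂_2 has invariant factor 2 > 1, so H_1 = Z_2.
  H_2: rank ker ∂_2 − rank ∂_3 = (14 − 13) − 1 = 0, and the invariant factors of ∂_3 are all 1, so H_2 = 0.
  H_3: rank ker ∂_3 − rank ∂_4 = (1 − 1) − 0 = 0, and there is no ∂_4, so H_3 = 0.

(K is a triangulation of the disjoint union of the 3-simplex and the real projective plane RP^2.)

H_0 = Z^2,  H_1 = Z_2,  H_2 = 0,  H_3 = 0.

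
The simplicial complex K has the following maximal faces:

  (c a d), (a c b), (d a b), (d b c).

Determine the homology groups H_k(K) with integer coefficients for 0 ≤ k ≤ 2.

H_0 = Z,  H_1 = 0,  H_2 = Z.

Take the total order a < b < c < d on the vertex set. Then K (dimension 2) consists of the simplices:

  0-simplices (4): a, b, c, d
  1-simplices (6): ab, ac, ad, bc, bd, cd
  2-simplices (4): abc, abd, acd, bcd

so the chain groups are C_0 ≅ Z^4, C_1 ≅ Z^6, C_2 ≅ Z^4.

∂_1: C_1 → C_0 sends each edge [p,q] (with p < q) to q − p.
This gives a 4×6 integer matrix of rank 3; reducing to Smith normal form yields diagonal entries (1,1,1).

The boundary map ∂_2: C_2 → C_1 maps a triangle to the signed sum of its edges. For instance
  ∂acd = cd − ad + ac,
  ∂abc = bc − ac + ab.
The 6×4 boundary matrix has rank 3 and Smith normal form diag(1,1,1).

Now H_k = ker ∂_k / im ∂_{k+1}, so:

  H_0: rank C_0 − rank ∂_1 = 4 − 3 = 1, and the invariant factors of ∂_1 are all 1, so H_0 ≅ Z.
  H_1: rank ker ∂_1 − rank ∂_2 = (6 − 3) − 3 = 0, and the invariant factors of ∂_2 are all 1, so H_1 ≅ 0.
  H_2: rank ker ∂_2 − rank ∂_3 = (4 − 3) − 0 = 1, and there is no ∂_3, so H_2 ≅ Z.

As a check, the Euler characteristic is 4 − 6 + 4 = 2, which agrees with 1 − 0 + 1 = 2.
(K is a triangulation of the 2-sphere S^2.)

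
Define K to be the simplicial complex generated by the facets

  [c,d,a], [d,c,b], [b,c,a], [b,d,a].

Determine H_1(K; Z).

Take the total order a < b < c < d on the vertex set. Then K (dimension 2) consists of the simplices:

  0-simplices (4): a, b, c, d
  1-simplices (6): ab, ac, ad, bc, bd, cd
  2-simplices (4): abc, abd, acd, bcd

so the chain groups are C_0 ≅ Z^4, C_1 ≅ Z^6, C_2 ≅ Z^4.

Boundary ∂_1: C_1 → C_0 is given by ∂[p,q] = [q] − [p]. For instance
  ∂ab = b − a.
The resulting 4×6 matrix has rank 3, and its Smith normal form has invariant factors (1,1,1).

Boundary ∂_2: C_2 → C_1 maps a triangle to the signed sum of its edges. For instance
  ∂bcd = cd − bd + bc,
  ∂abc = bc − ac + ab.
This gives a 6×4 integer matrix of rank 3; reducing to Smith normal form yields diagonal entries (1,1,1).

Now H_k = ker ∂_k / im ∂_{k+1}, so:

  H_1: rank ker ∂_1 − rank ∂_2 = (6 − 3) − 3 = 0, and the invariant factors of ∂_2 are all 1, so H_1 = 0.

(K is a triangulation of the 2-sphere S^2.)

H_1 = 0.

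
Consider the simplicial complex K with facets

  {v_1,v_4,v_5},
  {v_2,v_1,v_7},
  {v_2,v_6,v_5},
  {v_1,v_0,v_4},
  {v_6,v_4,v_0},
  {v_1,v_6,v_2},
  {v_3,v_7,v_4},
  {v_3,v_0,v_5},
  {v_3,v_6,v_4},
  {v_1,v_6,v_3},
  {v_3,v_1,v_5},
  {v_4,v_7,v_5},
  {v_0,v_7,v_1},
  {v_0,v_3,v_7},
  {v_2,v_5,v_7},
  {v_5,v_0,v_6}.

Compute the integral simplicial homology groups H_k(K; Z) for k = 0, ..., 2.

H_0 = Z,  H_1 = Z^2,  H_2 = Z.

K has 8 vertices, 24 edges, 16 triangles.
rank ∂_0 = 0, rank ∂_1 = 7 ⇒ b_0 = 8 − 0 − 7 = 1; all invariant factors of ∂_1 are 1 so no torsion. So H_0 ≅ Z.
rank ∂_1 = 7, rank ∂_2 = 15 ⇒ b_1 = 24 − 7 − 15 = 2; all invariant factors of ∂_2 are 1 so no torsion. So H_1 ≅ Z^2.
rank ∂_2 = 15, rank ∂_3 = 0 ⇒ b_2 = 16 − 15 − 0 = 1. So H_2 ≅ Z.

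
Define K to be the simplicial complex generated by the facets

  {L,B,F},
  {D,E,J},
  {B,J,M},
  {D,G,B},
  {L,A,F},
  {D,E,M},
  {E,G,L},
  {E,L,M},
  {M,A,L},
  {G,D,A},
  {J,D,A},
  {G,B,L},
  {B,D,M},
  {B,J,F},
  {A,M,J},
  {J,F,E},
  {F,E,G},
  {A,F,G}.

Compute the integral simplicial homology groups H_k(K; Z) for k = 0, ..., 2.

K has 9 vertices, 27 edges, 18 triangles.
rank ∂_0 = 0, rank ∂_1 = 8 ⇒ b_0 = 9 − 0 − 8 = 1; all invariant factors of ∂_1 are 1 so no torsion. So H_0 = Z.
rank ∂_1 = 8, rank ∂_2 = 18 ⇒ b_1 = 27 − 8 − 18 = 1; ∂_2 has invariant factor(s) [2] giving torsion. So H_1 = Z × Z/2.
rank ∂_2 = 18, rank ∂_3 = 0 ⇒ b_2 = 18 − 18 − 0 = 0. So H_2 = 0.

H_0 = Z,  H_1 = Z × Z/2,  H_2 = 0.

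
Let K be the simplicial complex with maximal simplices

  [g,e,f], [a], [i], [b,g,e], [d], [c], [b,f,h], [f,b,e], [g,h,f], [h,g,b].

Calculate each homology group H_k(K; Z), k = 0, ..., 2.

Fix the vertex order a < b < c < d < e < f < g < h < i and write every simplex with vertices in increasing order. Then dim K = 2 and the simplices of K are:

  0-simplices (9): a, b, c, d, e, f, g, h, i
  1-simplices (9): be, bf, bg, bh, ef, eg, fg, fh, gh
  2-simplices (6): bef, beg, bfh, bgh, efg, fgh

so the chain groups are C_0 ≅ Z^9, C_1 ≅ Z^9, C_2 ≅ Z^6.

∂_1: C_1 → C_0 is given by ∂[p,q] = [q] − [p]. For instance
  ∂ef = f − e.
This gives a 9×9 integer matrix of rank 4; reducing to Smith normal form yields diagonal entries (1,1,1,1).

The boundary map ∂_2: C_2 → C_1 maps a triangle to the signed sum of its edges. For instance
  ∂bgh = gh − bh + bg,
  ∂fgh = gh − fh + fg.
This gives a 9×6 integer matrix of rank 5; reducing to Smith normal form yields diagonal entries (1,1,1,1,1).

Computing H_k = (kernel of ∂_k) / (image of ∂_{k+1}):

  H_0: rank C_0 − rank ∂_1 = 9 − 4 = 5, and the invariant factors of ∂_1 are all 1, so H_0 = Z^5.
  H_1: rank ker ∂_1 − rank ∂_2 = (9 − 4) − 5 = 0, and the invariant factors of ∂_2 are all 1, so H_1 = 0.
  H_2: rank ker ∂_2 − rank ∂_3 = (6 − 5) − 0 = 1, and there is no ∂_3, so H_2 = Z.

H_0 ≅ Z^5,  H_1 = 0,  H_2 ≅ Z.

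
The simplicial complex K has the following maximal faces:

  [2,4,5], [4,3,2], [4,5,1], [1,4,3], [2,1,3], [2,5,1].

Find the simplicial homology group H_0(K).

H_0 = Z.

Fix the vertex order 1 < 2 < 3 < 4 < 5 and write every simplex with vertices in increasing order. Then dim K = 2 and the simplices of K are:

  0-simplices (5): [1], [2], [3], [4], [5]
  1-simplices (9): [1,2], [1,3], [1,4], [1,5], [2,3], [2,4], [2,5], [3,4], [4,5]
  2-simplices (6): [1,2,3], [1,2,5], [1,3,4], [1,4,5], [2,3,4], [2,4,5]

giving chain groups C_0 ≅ Z^5, C_1 ≅ Z^9, C_2 ≅ Z^6.

Boundary ∂_1: C_1 → C_0 maps an edge to its endpoints' difference, ∂[p,q] = q − p. For instance
  ∂[1,5] = [5] − [1].
As a 5×9 matrix over Z this has rank 4, with invariant factors (1,1,1,1).

Boundary ∂_2: C_2 → C_1 acts by ∂[p,q,r] = [q,r] − [p,r] + [p,q]. For instance
  ∂[1,4,5] = [4,5] − [1,5] + [1,4],
  ∂[2,4,5] = [4,5] − [2,5] + [2,4].
As a 9×6 matrix over Z this has rank 5, with invariant factors (1,1,1,1,1).

Now H_k = ker ∂_k / im ∂_{k+1}, so:

  H_0: rank C_0 − rank ∂_1 = 5 − 4 = 1, and the invariant factors of ∂_1 are all 1, so H_0 = Z.

(K is a triangulation of the 2-sphere S^2.)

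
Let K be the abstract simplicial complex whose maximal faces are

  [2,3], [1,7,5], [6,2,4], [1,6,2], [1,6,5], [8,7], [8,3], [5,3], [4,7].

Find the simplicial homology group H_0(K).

H_0 = Z.

We work with the vertex ordering 1 < 2 < 3 < 4 < 5 < 6 < 7 < 8. The simplices of K, each written with vertices in increasing order, are:

  0-simplices (8): [1], [2], [3], [4], [5], [6], [7], [8]
  1-simplices (14): [1,2], [1,5], [1,6], [1,7], [2,3], [2,4], [2,6], [3,5], [3,8], [4,6], [4,7], [5,6], [5,7], [7,8]
  2-simplices (4): [1,2,6], [1,5,6], [1,5,7], [2,4,6]

giving chain groups C_0 ≅ Z^8, C_1 ≅ Z^14, C_2 ≅ Z^4.

∂_1: C_1 → C_0 is given by ∂[p,q] = [q] − [p]. For instance
  ∂[5,6] = [6] − [5].
The resulting 8×14 matrix has rank 7, and its Smith normal form has invariant factors (1,1,1,1,1,1,1).

The boundary map ∂_2: C_2 → C_1 maps a triangle to the signed sum of its edges. For instance
  ∂[1,5,6] = [5,6] − [1,6] + [1,5],
  ∂[1,2,6] = [2,6] − [1,6] + [1,2].
As a 14×4 matrix over Z this has rank 4, with invariant factors (1,1,1,1).

Reading off H_k = ker ∂_k / im ∂_{k+1}:

  H_0: rank C_0 − rank ∂_1 = 8 − 7 = 1, and the invariant factors of ∂_1 are all 1, so H_0 ≅ Z.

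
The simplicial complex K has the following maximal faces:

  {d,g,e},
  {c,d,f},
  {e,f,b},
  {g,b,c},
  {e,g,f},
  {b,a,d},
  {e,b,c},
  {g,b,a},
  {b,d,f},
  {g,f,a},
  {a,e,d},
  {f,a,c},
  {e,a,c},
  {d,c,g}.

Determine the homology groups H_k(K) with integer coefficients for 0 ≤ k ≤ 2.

Order the vertices as a < b < c < d < e < f < g. Listing each simplex with vertices in this order, K has dimension 2 with simplices:

  0-simplices (7): a, b, c, d, e, f, g
  1-simplices (21): ab, ac, ad, ae, af, ag, bc, bd, be, bf, bg, cd, ce, cf, cg, de, df, dg, ef, eg, fg
  2-simplices (14): abd, abg, ace, acf, ade, afg, bce, bcg, bdf, bef, cdf, cdg, deg, efg

so the chain groups are C_0 ≅ Z^7, C_1 ≅ Z^21, C_2 ≅ Z^14.

Boundary ∂_1: C_1 → C_0 maps an edge to its endpoints' difference, ∂[p,q] = q − p.
This gives a 7×21 integer matrix of rank 6; reducing to Smith normal form yields diagonal entries (1,1,1,1,1,1).

Boundary ∂_2: C_2 → C_1 sends each 2-simplex [p,q,r] to [q,r] − [p,r] + [p,q]. For instance
  ∂ace = ce − ae + ac,
  ∂ade = de − ae + ad.
As a 21×14 matrix over Z this has rank 13, with invariant factors (1,1,1,1,1,1,1,1,1,1,1,1,1).

Computing H_k = (kernel of ∂_k) / (image of ∂_{k+1}):

  H_0: rank C_0 − rank ∂_1 = 7 − 6 = 1, and the invariant factors of ∂_1 are all 1, so H_0 ≅ Z.
  H_1: rank ker ∂_1 − rank ∂_2 = (21 − 6) − 13 = 2, and the invariant factors of ∂_2 are all 1, so H_1 ≅ Z^2.
  H_2: rank ker ∂_2 − rank ∂_3 = (14 − 13) − 0 = 1, and there is no ∂_3, so H_2 ≅ Z.

As a check, the Euler characteristic is 7 − 21 + 14 = 0, which agrees with 1 − 2 + 1 = 0.

H_0 ≅ Z,  H_1 ≅ Z^2,  H_2 ≅ Z.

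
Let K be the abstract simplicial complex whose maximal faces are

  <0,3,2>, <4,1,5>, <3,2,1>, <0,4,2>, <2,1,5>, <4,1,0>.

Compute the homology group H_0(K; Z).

H_0 ≅ Z.

Order the vertices as 0 < 1 < 2 < 3 < 4 < 5. Listing each simplex with vertices in this order, K has dimension 2 with simplices:

  0-simplices (6): [0], [1], [2], [3], [4], [5]
  1-simplices (12): [0,1], [0,2], [0,3], [0,4], [1,2], [1,3], [1,4], [1,5], [2,3], [2,4], [2,5], [4,5]
  2-simplices (6): [0,1,4], [0,2,3], [0,2,4], [1,2,3], [1,2,5], [1,4,5]

giving chain groups C_0 ≅ Z^6, C_1 ≅ Z^12, C_2 ≅ Z^6.

Boundary ∂_1: C_1 → C_0 sends each edge [p,q] (with p < q) to q − p. For instance
  ∂[4,5] = [5] − [4].
The 6×12 boundary matrix has rank 5 and Smith normal form diag(1,1,1,1,1).

Boundary ∂_2: C_2 → C_1 maps a triangle to the signed sum of its edges. For instance
  ∂[0,2,3] = [2,3] − [0,3] + [0,2],
  ∂[1,2,3] = [2,3] − [1,3] + [1,2].
As a 12×6 matrix over Z this has rank 6, with invariant factors (1,1,1,1,1,1).

Reading off H_k = ker ∂_k / im ∂_{k+1}:

  H_0: rank C_0 − rank ∂_1 = 6 − 5 = 1, and the invariant factors of ∂_1 are all 1, so H_0 ≅ Z.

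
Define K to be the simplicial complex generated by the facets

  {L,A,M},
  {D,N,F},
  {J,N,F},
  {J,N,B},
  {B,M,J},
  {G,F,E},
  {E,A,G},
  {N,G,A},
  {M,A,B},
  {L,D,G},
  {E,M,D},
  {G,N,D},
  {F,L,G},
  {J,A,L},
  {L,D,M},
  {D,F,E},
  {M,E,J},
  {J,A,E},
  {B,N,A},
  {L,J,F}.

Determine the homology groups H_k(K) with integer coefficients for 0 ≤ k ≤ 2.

Fix the vertex order A < B < D < E < F < G < J < L < M < N and write every simplex with vertices in increasing order. Then dim K = 2 and the simplices of K are:

  0-simplices (10): A, B, D, E, F, G, J, L, M, N
  1-simplices (30): AB, AE, AG, AJ, AL, AM, AN, BJ, BM, BN, DE, DF, DG, DL, DM, DN, EF, EG, EJ, EM, FG, FJ, FL, FN, GL, GN, JL, JM, JN, LM
  2-simplices (20): ABM, ABN, AEG, AEJ, AGN, AJL, ALM, BJM, BJN, DEF, DEM, DFN, DGL, DGN, DLM, EFG, EJM, FGL, FJL, FJN

so the chain groups are C_0 ≅ Z^10, C_1 ≅ Z^30, C_2 ≅ Z^20.

The boundary map ∂_1: C_1 → C_0 maps an edge to its endpoints' difference, ∂[p,q] = q − p.
The 10×30 boundary matrix has rank 9 and Smith normal form diag(1,1,1,1,1,1,1,1,1).

∂_2: C_2 → C_1 acts by ∂[p,q,r] = [q,r] − [p,r] + [p,q]. For instance
  ∂ABM = BM − AM + AB,
  ∂FGL = GL − FL + FG.
As a 30×20 matrix over Z this has rank 20, with invariant factors (1,1,1,1,1,1,1,1,1,1,1,1,1,1,1,1,1,1,1,2).

Now H_k = ker ∂_k / im ∂_{k+1}, so:

  H_0: rank C_0 − rank ∂_1 = 10 − 9 = 1, and the invariant factors of ∂_1 are all 1, so H_0 = Z.
  H_1: rank ker ∂_1 − rank ∂_2 = (30 − 9) − 20 = 1, and ∂_2 has invariant factor 2 > 1, so H_1 = Z ⊕ Z_2.
  H_2: rank ker ∂_2 − rank ∂_3 = (20 − 20) − 0 = 0, and there is no ∂_3, so H_2 = 0.

As a check, the Euler characteristic is 10 − 30 + 20 = 0, which agrees with 1 − 1 + 0 = 0.

H_0 = Z,  H_1 = Z ⊕ Z_2,  H_2 = 0.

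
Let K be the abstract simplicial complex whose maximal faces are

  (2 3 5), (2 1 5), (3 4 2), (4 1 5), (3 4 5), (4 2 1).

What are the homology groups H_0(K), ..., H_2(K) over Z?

We work with the vertex ordering 1 < 2 < 3 < 4 < 5. The simplices of K, each written with vertices in increasing order, are:

  0-simplices (5): [1], [2], [3], [4], [5]
  1-simplices (9): [1,2], [1,4], [1,5], [2,3], [2,4], [2,5], [3,4], [3,5], [4,5]
  2-simplices (6): [1,2,4], [1,2,5], [1,4,5], [2,3,4], [2,3,5], [3,4,5]

giving chain groups C_0 ≅ Z^5, C_1 ≅ Z^9, C_2 ≅ Z^6.

Boundary ∂_1: C_1 → C_0 sends each edge [p,q] (with p < q) to q − p.
The resulting 5×9 matrix has rank 4, and its Smith normal form has invariant factors (1,1,1,1).

∂_2: C_2 → C_1 maps a triangle to the signed sum of its edges. For instance
  ∂[1,4,5] = [4,5] − [1,5] + [1,4],
  ∂[2,3,5] = [3,5] − [2,5] + [2,3].
The 9×6 boundary matrix has rank 5 and Smith normal form diag(1,1,1,1,1).

From H_k ≅ ker(∂_k) / im(∂_{k+1}) we obtain:

  H_0: rank C_0 − rank ∂_1 = 5 − 4 = 1, and the invariant factors of ∂_1 are all 1, so H_0 = Z.
  H_1: rank ker ∂_1 − rank ∂_2 = (9 − 4) − 5 = 0, and the invariant factors of ∂_2 are all 1, so H_1 = 0.
  H_2: rank ker ∂_2 − rank ∂_3 = (6 − 5) − 0 = 1, and there is no ∂_3, so H_2 = Z.

As a check, the Euler characteristic is 5 − 9 + 6 = 2, which agrees with 1 − 0 + 1 = 2.

H_0 = Z,  H_1 = 0,  H_2 = Z.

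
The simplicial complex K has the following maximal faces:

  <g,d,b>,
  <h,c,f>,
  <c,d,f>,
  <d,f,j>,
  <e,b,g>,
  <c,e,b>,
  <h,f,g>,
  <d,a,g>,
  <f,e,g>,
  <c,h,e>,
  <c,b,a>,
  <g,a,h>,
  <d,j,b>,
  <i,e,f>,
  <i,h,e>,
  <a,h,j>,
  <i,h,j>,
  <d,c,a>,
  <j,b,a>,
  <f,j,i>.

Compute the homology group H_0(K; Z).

H_0 ≅ Z.

Take the total order a < b < c < d < e < f < g < h < i < j on the vertex set. Then K (dimension 2) consists of the simplices:

  0-simplices (10): a, b, c, d, e, f, g, h, i, j
  1-simplices (30): ab, ac, ad, ag, ah, aj, bc, bd, be, bg, bj, cd, ce, cf, ch, df, dg, dj, ef, eg, eh, ei, fg, fh, fi, fj, gh, hi, hj, ij
  2-simplices (20): abc, abj, acd, adg, agh, ahj, bce, bdg, bdj, beg, cdf, ceh, cfh, dfj, efg, efi, ehi, fgh, fij, hij

so the chain groups are C_0 ≅ Z^10, C_1 ≅ Z^30, C_2 ≅ Z^20.

∂_1: C_1 → C_0 sends each edge [p,q] (with p < q) to q − p. For instance
  ∂gh = h − g.
As a 10×30 matrix over Z this has rank 9, with invariant factors (1,1,1,1,1,1,1,1,1).

The boundary map ∂_2: C_2 → C_1 maps a triangle to the signed sum of its edges. For instance
  ∂acd = cd − ad + ac,
  ∂bce = ce − be + bc.
The 30×20 boundary matrix has rank 20 and Smith normal form diag(1,1,1,1,1,1,1,1,1,1,1,1,1,1,1,1,1,1,1,2).

Computing H_k = (kernel of ∂_k) / (image of ∂_{k+1}):

  H_0: rank C_0 − rank ∂_1 = 10 − 9 = 1, and the invariant factors of ∂_1 are all 1, so H_0 = Z.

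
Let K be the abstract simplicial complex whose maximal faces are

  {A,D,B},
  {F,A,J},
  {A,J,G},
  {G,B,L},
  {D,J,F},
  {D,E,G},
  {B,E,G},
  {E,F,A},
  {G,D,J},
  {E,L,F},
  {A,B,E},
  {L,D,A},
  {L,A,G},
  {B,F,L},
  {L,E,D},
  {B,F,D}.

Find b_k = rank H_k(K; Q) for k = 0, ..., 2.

b_0 = 1, b_1 = 2, b_2 = 1.

We work with the vertex ordering A < B < D < E < F < G < J < L. The simplices of K, each written with vertices in increasing order, are:

  0-simplices (8): A, B, D, E, F, G, J, L
  1-simplices (24): AB, AD, AE, AF, AG, AJ, AL, BD, BE, BF, BG, BL, DE, DF, DG, DJ, DL, EF, EG, EL, FJ, FL, GJ, GL
  2-simplices (16): ABD, ABE, ADL, AEF, AFJ, AGJ, AGL, BDF, BEG, BFL, BGL, DEG, DEL, DFJ, DGJ, EFL

giving chain groups C_0 ≅ Z^8, C_1 ≅ Z^24, C_2 ≅ Z^16.

The boundary map ∂_1: C_1 → C_0 is given by ∂[p,q] = [q] − [p]. For instance
  ∂EF = F − E.
The resulting 8×24 matrix has rank 7, and its Smith normal form has invariant factors (1,1,1,1,1,1,1).

Boundary ∂_2: C_2 → C_1 acts by ∂[p,q,r] = [q,r] − [p,r] + [p,q]. For instance
  ∂BFL = FL − BL + BF,
  ∂DGJ = GJ − DJ + DG.
As a 24×16 matrix over Z this has rank 15, with invariant factors (1,1,1,1,1,1,1,1,1,1,1,1,1,1,1).

Now H_k = ker ∂_k / im ∂_{k+1}, so:

  H_0: rank C_0 − rank ∂_1 = 8 − 7 = 1, and the invariant factors of ∂_1 are all 1, so H_0 ≅ Z.
  H_1: rank ker ∂_1 − rank ∂_2 = (24 − 7) − 15 = 2, and the invariant factors of ∂_2 are all 1, so H_1 ≅ Z^2.
  H_2: rank ker ∂_2 − rank ∂_3 = (16 − 15) − 0 = 1, and there is no ∂_3, so H_2 ≅ Z.

(K is a triangulation of the torus T^2.)

Hence the Betti numbers are b_0 = 1, b_1 = 2, b_2 = 1.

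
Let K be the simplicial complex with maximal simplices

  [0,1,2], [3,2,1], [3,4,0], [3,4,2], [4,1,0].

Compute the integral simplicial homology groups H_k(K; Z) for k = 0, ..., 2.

Fix the vertex order 0 < 1 < 2 < 3 < 4 and write every simplex with vertices in increasing order. Then dim K = 2 and the simplices of K are:

  0-simplices (5): [0], [1], [2], [3], [4]
  1-simplices (10): [0,1], [0,2], [0,3], [0,4], [1,2], [1,3], [1,4], [2,3], [2,4], [3,4]
  2-simplices (5): [0,1,2], [0,1,4], [0,3,4], [1,2,3], [2,3,4]

giving chain groups C_0 ≅ Z^5, C_1 ≅ Z^10, C_2 ≅ Z^5.

The boundary map ∂_1: C_1 → C_0 maps an edge to its endpoints' difference, ∂[p,q] = q − p.
The resulting 5×10 matrix has rank 4, and its Smith normal form has invariant factors (1,1,1,1).

Boundary ∂_2: C_2 → C_1 maps a triangle to the signed sum of its edges. For instance
  ∂[0,3,4] = [3,4] − [0,4] + [0,3],
  ∂[2,3,4] = [3,4] − [2,4] + [2,3].
The resulting 10×5 matrix has rank 5, and its Smith normal form has invariant factors (1,1,1,1,1).

Reading off H_k = ker ∂_k / im ∂_{k+1}:

  H_0: rank C_0 − rank ∂_1 = 5 − 4 = 1, and the invariant factors of ∂_1 are all 1, so H_0 = Z.
  H_1: rank ker ∂_1 − rank ∂_2 = (10 − 4) − 5 = 1, and the invariant factors of ∂_2 are all 1, so H_1 = Z.
  H_2: rank ker ∂_2 − rank ∂_3 = (5 − 5) − 0 = 0, and there is no ∂_3, so H_2 = 0.

As a check, the Euler characteristic is 5 − 10 + 5 = 0, which agrees with 1 − 1 + 0 = 0.

H_0 ≅ Z,  H_1 ≅ Z,  H_2 = 0.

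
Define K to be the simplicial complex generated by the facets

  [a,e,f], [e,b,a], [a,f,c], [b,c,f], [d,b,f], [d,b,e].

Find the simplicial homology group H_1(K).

H_1 ≅ Z.

Take the total order a < b < c < d < e < f on the vertex set. Then K (dimension 2) consists of the simplices:

  0-simplices (6): a, b, c, d, e, f
  1-simplices (12): ab, ac, ae, af, bc, bd, be, bf, cf, de, df, ef
  2-simplices (6): abe, acf, aef, bcf, bde, bdf

Hence C_0 ≅ Z^6, C_1 ≅ Z^12, C_2 ≅ Z^6.

Boundary ∂_1: C_1 → C_0 sends each edge [p,q] (with p < q) to q − p.
The resulting 6×12 matrix has rank 5, and its Smith normal form has invariant factors (1,1,1,1,1).

Boundary ∂_2: C_2 → C_1 maps a triangle to the signed sum of its edges. For instance
  ∂bdf = df − bf + bd,
  ∂aef = ef − af + ae.
The resulting 12×6 matrix has rank 6, and its Smith normal form has invariant factors (1,1,1,1,1,1).

Now H_k = ker ∂_k / im ∂_{k+1}, so:

  H_1: rank ker ∂_1 − rank ∂_2 = (12 − 5) − 6 = 1, and the invariant factors of ∂_2 are all 1, so H_1 ≅ Z.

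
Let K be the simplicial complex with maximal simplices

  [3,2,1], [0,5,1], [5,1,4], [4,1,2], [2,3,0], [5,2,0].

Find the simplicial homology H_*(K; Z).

Take the total order 0 < 1 < 2 < 3 < 4 < 5 on the vertex set. Then K (dimension 2) consists of the simplices:

  0-simplices (6): [0], [1], [2], [3], [4], [5]
  1-simplices (12): [0,1], [0,2], [0,3], [0,5], [1,2], [1,3], [1,4], [1,5], [2,3], [2,4], [2,5], [4,5]
  2-simplices (6): [0,1,5], [0,2,3], [0,2,5], [1,2,3], [1,2,4], [1,4,5]

giving chain groups C_0 ≅ Z^6, C_1 ≅ Z^12, C_2 ≅ Z^6.

The boundary map ∂_1: C_1 → C_0 is given by ∂[p,q] = [q] − [p].
The resulting 6×12 matrix has rank 5, and its Smith normal form has invariant factors (1,1,1,1,1).

∂_2: C_2 → C_1 acts by ∂[p,q,r] = [q,r] − [p,r] + [p,q]. For instance
  ∂[0,2,5] = [2,5] − [0,5] + [0,2],
  ∂[1,2,3] = [2,3] − [1,3] + [1,2].
As a 12×6 matrix over Z this has rank 6, with invariant factors (1,1,1,1,1,1).

Computing H_k = (kernel of ∂_k) / (image of ∂_{k+1}):

  H_0: rank C_0 − rank ∂_1 = 6 − 5 = 1, and the invariant factors of ∂_1 are all 1, so H_0 ≅ Z.
  H_1: rank ker ∂_1 − rank ∂_2 = (12 − 5) − 6 = 1, and the invariant factors of ∂_2 are all 1, so H_1 ≅ Z.
  H_2: rank ker ∂_2 − rank ∂_3 = (6 − 6) − 0 = 0, and there is no ∂_3, so H_2 ≅ 0.

(K is a triangulation of the cylinder S^1 x I.)

H_0 = Z,  H_1 = Z,  H_2 = 0.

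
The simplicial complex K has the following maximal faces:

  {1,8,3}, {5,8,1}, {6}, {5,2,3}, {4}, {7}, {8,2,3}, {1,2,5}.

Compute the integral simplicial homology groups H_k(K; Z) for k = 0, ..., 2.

H_0 ≅ Z^4,  H_1 ≅ Z,  H_2 = 0.

Take the total order 1 < 2 < 3 < 4 < 5 < 6 < 7 < 8 on the vertex set. Then K (dimension 2) consists of the simplices:

  0-simplices (8): [1], [2], [3], [4], [5], [6], [7], [8]
  1-simplices (10): [1,2], [1,3], [1,5], [1,8], [2,3], [2,5], [2,8], [3,5], [3,8], [5,8]
  2-simplices (5): [1,2,5], [1,3,8], [1,5,8], [2,3,5], [2,3,8]

giving chain groups C_0 ≅ Z^8, C_1 ≅ Z^10, C_2 ≅ Z^5.

Boundary ∂_1: C_1 → C_0 sends each edge [p,q] (with p < q) to q − p.
As a 8×10 matrix over Z this has rank 4, with invariant factors (1,1,1,1).

∂_2: C_2 → C_1 acts by ∂[p,q,r] = [q,r] − [p,r] + [p,q]. For instance
  ∂[2,3,5] = [3,5] − [2,5] + [2,3],
  ∂[1,5,8] = [5,8] − [1,8] + [1,5].
As a 10×5 matrix over Z this has rank 5, with invariant factors (1,1,1,1,1).

Computing H_k = (kernel of ∂_k) / (image of ∂_{k+1}):

  H_0: rank C_0 − rank ∂_1 = 8 − 4 = 4, and the invariant factors of ∂_1 are all 1, so H_0 = Z^4.
  H_1: rank ker ∂_1 − rank ∂_2 = (10 − 4) − 5 = 1, and the invariant factors of ∂_2 are all 1, so H_1 = Z.
  H_2: rank ker ∂_2 − rank ∂_3 = (5 − 5) − 0 = 0, and there is no ∂_3, so H_2 = 0.

(K is a triangulation of the disjoint union of a set of 3 points and the Möbius band.)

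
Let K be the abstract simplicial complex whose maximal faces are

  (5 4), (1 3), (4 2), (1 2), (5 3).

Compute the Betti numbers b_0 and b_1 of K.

Fix the vertex order 1 < 2 < 3 < 4 < 5 and write every simplex with vertices in increasing order. Then dim K = 1 and the simplices of K are:

  0-simplices (5): [1], [2], [3], [4], [5]
  1-simplices (5): [1,2], [1,3], [2,4], [3,5], [4,5]

giving chain groups C_0 ≅ Z^5, C_1 ≅ Z^5.

∂_1: C_1 → C_0 sends each edge [p,q] (with p < q) to q − p. For instance
  ∂[1,2] = [2] − [1].
As a 5×5 matrix over Z this has rank 4, with invariant factors (1,1,1,1).

Computing H_k = (kernel of ∂_k) / (image of ∂_{k+1}):

  H_0: rank C_0 − rank ∂_1 = 5 − 4 = 1, and the invariant factors of ∂_1 are all 1, so H_0 = Z.
  H_1: rank ker ∂_1 − rank ∂_2 = (5 − 4) − 0 = 1, and there is no ∂_2, so H_1 = Z.

As a check, the Euler characteristic is 5 − 5 = 0, which agrees with 1 − 1 = 0.

Hence the Betti numbers are b_0 = 1, b_1 = 1.

b_0 = 1, b_1 = 1.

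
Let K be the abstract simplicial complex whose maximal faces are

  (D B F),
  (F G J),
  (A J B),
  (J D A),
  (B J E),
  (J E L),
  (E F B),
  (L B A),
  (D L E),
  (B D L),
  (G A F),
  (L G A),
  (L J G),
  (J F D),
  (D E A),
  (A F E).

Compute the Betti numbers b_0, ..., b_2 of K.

b_0 = 1, b_1 = 2, b_2 = 1.

Take the total order A < B < D < E < F < G < J < L on the vertex set. Then K (dimension 2) consists of the simplices:

  0-simplices (8): A, B, D, E, F, G, J, L
  1-simplices (24): AB, AD, AE, AF, AG, AJ, AL, BD, BE, BF, BJ, BL, DE, DF, DJ, DL, EF, EJ, EL, FG, FJ, GJ, GL, JL
  2-simplices (16): ABJ, ABL, ADE, ADJ, AEF, AFG, AGL, BDF, BDL, BEF, BEJ, DEL, DFJ, EJL, FGJ, GJL

Hence C_0 ≅ Z^8, C_1 ≅ Z^24, C_2 ≅ Z^16.

The boundary map ∂_1: C_1 → C_0 sends each edge [p,q] (with p < q) to q − p.
This gives a 8×24 integer matrix of rank 7; reducing to Smith normal form yields diagonal entries (1,1,1,1,1,1,1).

∂_2: C_2 → C_1 maps a triangle to the signed sum of its edges. For instance
  ∂AEF = EF − AF + AE,
  ∂ABJ = BJ − AJ + AB.
As a 24×16 matrix over Z this has rank 15, with invariant factors (1,1,1,1,1,1,1,1,1,1,1,1,1,1,1).

Now H_k = ker ∂_k / im ∂_{k+1}, so:

  H_0: rank C_0 − rank ∂_1 = 8 − 7 = 1, and the invariant factors of ∂_1 are all 1, so H_0 = Z.
  H_1: rank ker ∂_1 − rank ∂_2 = (24 − 7) − 15 = 2, and the invariant factors of ∂_2 are all 1, so H_1 = Z^2.
  H_2: rank ker ∂_2 − rank ∂_3 = (16 − 15) − 0 = 1, and there is no ∂_3, so H_2 = Z.

Hence the Betti numbers are b_0 = 1, b_1 = 2, b_2 = 1.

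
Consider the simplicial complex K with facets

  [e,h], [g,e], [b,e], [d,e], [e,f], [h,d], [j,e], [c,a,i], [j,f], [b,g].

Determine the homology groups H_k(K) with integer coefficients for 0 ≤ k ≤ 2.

Order the vertices as a < b < c < d < e < f < g < h < i < j. Listing each simplex with vertices in this order, K has dimension 2 with simplices:

  0-simplices (10): a, b, c, d, e, f, g, h, i, j
  1-simplices (12): ac, ai, be, bg, ci, de, dh, ef, eg, eh, ej, fj
  2-simplices (1): aci

giving chain groups C_0 ≅ Z^10, C_1 ≅ Z^12, C_2 ≅ Z^1.

∂_1: C_1 → C_0 maps an edge to its endpoints' difference, ∂[p,q] = q − p. For instance
  ∂ef = f − e.
This gives a 10×12 integer matrix of rank 8; reducing to Smith normal form yields diagonal entries (1,1,1,1,1,1,1,1).

The boundary map ∂_2: C_2 → C_1 maps a triangle to the signed sum of its edges. For instance
  ∂aci = ci − ai + ac.
This gives a 12×1 integer matrix of rank 1; reducing to Smith normal form yields diagonal entries (1).

Now H_k = ker ∂_k / im ∂_{k+1}, so:

  H_0: rank C_0 − rank ∂_1 = 10 − 8 = 2, and the invariant factors of ∂_1 are all 1, so H_0 = Z^2.
  H_1: rank ker ∂_1 − rank ∂_2 = (12 − 8) − 1 = 3, and the invariant factors of ∂_2 are all 1, so H_1 = Z^3.
  H_2: rank ker ∂_2 − rank ∂_3 = (1 − 1) − 0 = 0, and there is no ∂_3, so H_2 = 0.

(K is a triangulation of the disjoint union of the 2-simplex and a wedge of 3 circles.)

H_0 ≅ Z^2,  H_1 ≅ Z^3,  H_2 = 0.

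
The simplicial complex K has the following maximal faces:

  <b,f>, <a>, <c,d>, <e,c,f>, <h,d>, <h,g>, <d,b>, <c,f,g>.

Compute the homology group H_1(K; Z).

Fix the vertex order a < b < c < d < e < f < g < h and write every simplex with vertices in increasing order. Then dim K = 2 and the simplices of K are:

  0-simplices (8): a, b, c, d, e, f, g, h
  1-simplices (10): bd, bf, cd, ce, cf, cg, dh, ef, fg, gh
  2-simplices (2): cef, cfg

so the chain groups are C_0 ≅ Z^8, C_1 ≅ Z^10, C_2 ≅ Z^2.

Boundary ∂_1: C_1 → C_0 sends each edge [p,q] (with p < q) to q − p. For instance
  ∂cd = d − c.
The resulting 8×10 matrix has rank 6, and its Smith normal form has invariant factors (1,1,1,1,1,1).

∂_2: C_2 → C_1 acts by ∂[p,q,r] = [q,r] − [p,r] + [p,q]. For instance
  ∂cef = ef − cf + ce,
  ∂cfg = fg − cg + cf.
This gives a 10×2 integer matrix of rank 2; reducing to Smith normal form yields diagonal entries (1,1).

From H_k ≅ ker(∂_k) / im(∂_{k+1}) we obtain:

  H_1: rank ker ∂_1 − rank ∂_2 = (10 − 6) − 2 = 2, and the invariant factors of ∂_2 are all 1, so H_1 = Z^2.

H_1 = Z^2.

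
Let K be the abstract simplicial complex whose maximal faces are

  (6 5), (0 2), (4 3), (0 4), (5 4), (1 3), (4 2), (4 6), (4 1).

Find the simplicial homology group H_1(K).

K has 7 vertices, 9 edges.
rank ∂_1 = 6, rank ∂_2 = 0 ⇒ b_1 = 9 − 6 − 0 = 3. So H_1 = Z^3.

H_1 = Z^3.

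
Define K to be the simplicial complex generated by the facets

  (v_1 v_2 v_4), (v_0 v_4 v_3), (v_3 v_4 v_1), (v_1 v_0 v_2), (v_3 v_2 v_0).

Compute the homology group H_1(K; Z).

H_1 ≅ Z.

K has 5 vertices, 10 edges, 5 triangles.
rank ∂_1 = 4, rank ∂_2 = 5 ⇒ b_1 = 10 − 4 − 5 = 1; all invariant factors of ∂_2 are 1 so no torsion. So H_1 ≅ Z.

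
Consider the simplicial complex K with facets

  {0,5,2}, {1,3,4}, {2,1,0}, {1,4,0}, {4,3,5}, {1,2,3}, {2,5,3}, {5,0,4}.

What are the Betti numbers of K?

b_0 = 1, b_1 = 0, b_2 = 1.

Order the vertices as 0 < 1 < 2 < 3 < 4 < 5. Listing each simplex with vertices in this order, K has dimension 2 with simplices:

  0-simplices (6): [0], [1], [2], [3], [4], [5]
  1-simplices (12): [0,1], [0,2], [0,4], [0,5], [1,2], [1,3], [1,4], [2,3], [2,5], [3,4], [3,5], [4,5]
  2-simplices (8): [0,1,2], [0,1,4], [0,2,5], [0,4,5], [1,2,3], [1,3,4], [2,3,5], [3,4,5]

Hence C_0 ≅ Z^6, C_1 ≅ Z^12, C_2 ≅ Z^8.

∂_1: C_1 → C_0 maps an edge to its endpoints' difference, ∂[p,q] = q − p.
The resulting 6×12 matrix has rank 5, and its Smith normal form has invariant factors (1,1,1,1,1).

The boundary map ∂_2: C_2 → C_1 sends each 2-simplex [p,q,r] to [q,r] − [p,r] + [p,q]. For instance
  ∂[1,2,3] = [2,3] − [1,3] + [1,2],
  ∂[0,4,5] = [4,5] − [0,5] + [0,4].
The 12×8 boundary matrix has rank 7 and Smith normal form diag(1,1,1,1,1,1,1).

From H_k ≅ ker(∂_k) / im(∂_{k+1}) we obtain:

  H_0: rank C_0 − rank ∂_1 = 6 − 5 = 1, and the invariant factors of ∂_1 are all 1, so H_0 ≅ Z.
  H_1: rank ker ∂_1 − rank ∂_2 = (12 − 5) − 7 = 0, and the invariant factors of ∂_2 are all 1, so H_1 ≅ 0.
  H_2: rank ker ∂_2 − rank ∂_3 = (8 − 7) − 0 = 1, and there is no ∂_3, so H_2 ≅ Z.

Hence the Betti numbers are b_0 = 1, b_1 = 0, b_2 = 1.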